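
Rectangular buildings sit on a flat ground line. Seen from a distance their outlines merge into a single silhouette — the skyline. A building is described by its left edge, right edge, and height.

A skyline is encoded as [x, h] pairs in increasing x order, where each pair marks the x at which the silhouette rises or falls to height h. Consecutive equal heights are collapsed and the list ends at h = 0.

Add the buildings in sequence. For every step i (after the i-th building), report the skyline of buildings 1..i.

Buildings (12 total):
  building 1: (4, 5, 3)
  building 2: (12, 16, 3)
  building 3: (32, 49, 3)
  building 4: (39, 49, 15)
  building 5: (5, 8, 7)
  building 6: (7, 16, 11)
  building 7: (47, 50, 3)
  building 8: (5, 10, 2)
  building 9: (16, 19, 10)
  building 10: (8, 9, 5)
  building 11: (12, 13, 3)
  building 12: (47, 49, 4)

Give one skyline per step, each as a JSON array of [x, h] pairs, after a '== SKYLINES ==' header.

== SKYLINES ==
[[4,3],[5,0]]
[[4,3],[5,0],[12,3],[16,0]]
[[4,3],[5,0],[12,3],[16,0],[32,3],[49,0]]
[[4,3],[5,0],[12,3],[16,0],[32,3],[39,15],[49,0]]
[[4,3],[5,7],[8,0],[12,3],[16,0],[32,3],[39,15],[49,0]]
[[4,3],[5,7],[7,11],[16,0],[32,3],[39,15],[49,0]]
[[4,3],[5,7],[7,11],[16,0],[32,3],[39,15],[49,3],[50,0]]
[[4,3],[5,7],[7,11],[16,0],[32,3],[39,15],[49,3],[50,0]]
[[4,3],[5,7],[7,11],[16,10],[19,0],[32,3],[39,15],[49,3],[50,0]]
[[4,3],[5,7],[7,11],[16,10],[19,0],[32,3],[39,15],[49,3],[50,0]]
[[4,3],[5,7],[7,11],[16,10],[19,0],[32,3],[39,15],[49,3],[50,0]]
[[4,3],[5,7],[7,11],[16,10],[19,0],[32,3],[39,15],[49,3],[50,0]]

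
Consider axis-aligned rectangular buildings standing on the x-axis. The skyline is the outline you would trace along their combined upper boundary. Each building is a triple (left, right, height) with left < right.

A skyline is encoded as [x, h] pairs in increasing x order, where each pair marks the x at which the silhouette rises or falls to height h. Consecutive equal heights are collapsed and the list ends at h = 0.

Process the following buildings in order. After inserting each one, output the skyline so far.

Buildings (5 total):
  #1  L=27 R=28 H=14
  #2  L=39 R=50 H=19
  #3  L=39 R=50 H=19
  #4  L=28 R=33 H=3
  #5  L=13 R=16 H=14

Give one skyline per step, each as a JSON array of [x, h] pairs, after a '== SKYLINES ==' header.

== SKYLINES ==
[[27,14],[28,0]]
[[27,14],[28,0],[39,19],[50,0]]
[[27,14],[28,0],[39,19],[50,0]]
[[27,14],[28,3],[33,0],[39,19],[50,0]]
[[13,14],[16,0],[27,14],[28,3],[33,0],[39,19],[50,0]]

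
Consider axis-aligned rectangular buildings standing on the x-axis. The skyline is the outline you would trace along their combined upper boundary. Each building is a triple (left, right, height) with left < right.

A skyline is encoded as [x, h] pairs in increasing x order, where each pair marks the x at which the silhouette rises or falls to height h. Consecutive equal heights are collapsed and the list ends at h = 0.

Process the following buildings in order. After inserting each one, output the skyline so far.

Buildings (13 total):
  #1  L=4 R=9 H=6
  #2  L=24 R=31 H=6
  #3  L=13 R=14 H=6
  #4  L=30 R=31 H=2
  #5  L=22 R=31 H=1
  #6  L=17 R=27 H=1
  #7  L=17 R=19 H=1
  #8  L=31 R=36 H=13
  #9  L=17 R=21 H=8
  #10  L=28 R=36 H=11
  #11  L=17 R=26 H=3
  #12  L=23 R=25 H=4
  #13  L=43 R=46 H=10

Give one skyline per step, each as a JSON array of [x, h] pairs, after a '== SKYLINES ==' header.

== SKYLINES ==
[[4,6],[9,0]]
[[4,6],[9,0],[24,6],[31,0]]
[[4,6],[9,0],[13,6],[14,0],[24,6],[31,0]]
[[4,6],[9,0],[13,6],[14,0],[24,6],[31,0]]
[[4,6],[9,0],[13,6],[14,0],[22,1],[24,6],[31,0]]
[[4,6],[9,0],[13,6],[14,0],[17,1],[24,6],[31,0]]
[[4,6],[9,0],[13,6],[14,0],[17,1],[24,6],[31,0]]
[[4,6],[9,0],[13,6],[14,0],[17,1],[24,6],[31,13],[36,0]]
[[4,6],[9,0],[13,6],[14,0],[17,8],[21,1],[24,6],[31,13],[36,0]]
[[4,6],[9,0],[13,6],[14,0],[17,8],[21,1],[24,6],[28,11],[31,13],[36,0]]
[[4,6],[9,0],[13,6],[14,0],[17,8],[21,3],[24,6],[28,11],[31,13],[36,0]]
[[4,6],[9,0],[13,6],[14,0],[17,8],[21,3],[23,4],[24,6],[28,11],[31,13],[36,0]]
[[4,6],[9,0],[13,6],[14,0],[17,8],[21,3],[23,4],[24,6],[28,11],[31,13],[36,0],[43,10],[46,0]]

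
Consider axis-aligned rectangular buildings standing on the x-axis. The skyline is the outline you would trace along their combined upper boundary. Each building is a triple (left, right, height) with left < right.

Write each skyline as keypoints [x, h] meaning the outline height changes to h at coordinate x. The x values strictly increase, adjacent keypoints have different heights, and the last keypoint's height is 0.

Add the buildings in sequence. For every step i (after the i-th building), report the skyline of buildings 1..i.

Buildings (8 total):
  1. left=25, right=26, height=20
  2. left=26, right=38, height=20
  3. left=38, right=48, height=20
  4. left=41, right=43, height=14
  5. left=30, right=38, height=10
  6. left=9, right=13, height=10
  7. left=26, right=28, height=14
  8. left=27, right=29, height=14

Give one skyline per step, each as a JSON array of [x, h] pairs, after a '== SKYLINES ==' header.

== SKYLINES ==
[[25,20],[26,0]]
[[25,20],[38,0]]
[[25,20],[48,0]]
[[25,20],[48,0]]
[[25,20],[48,0]]
[[9,10],[13,0],[25,20],[48,0]]
[[9,10],[13,0],[25,20],[48,0]]
[[9,10],[13,0],[25,20],[48,0]]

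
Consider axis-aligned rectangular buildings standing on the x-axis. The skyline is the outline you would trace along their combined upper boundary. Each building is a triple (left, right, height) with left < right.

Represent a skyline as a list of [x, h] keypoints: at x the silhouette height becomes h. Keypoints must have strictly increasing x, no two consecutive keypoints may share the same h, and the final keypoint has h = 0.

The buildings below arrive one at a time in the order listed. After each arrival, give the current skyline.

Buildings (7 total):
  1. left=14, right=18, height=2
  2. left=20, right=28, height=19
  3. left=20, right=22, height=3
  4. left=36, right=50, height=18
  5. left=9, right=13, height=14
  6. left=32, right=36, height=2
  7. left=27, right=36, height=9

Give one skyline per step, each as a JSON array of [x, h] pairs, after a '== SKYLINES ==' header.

== SKYLINES ==
[[14,2],[18,0]]
[[14,2],[18,0],[20,19],[28,0]]
[[14,2],[18,0],[20,19],[28,0]]
[[14,2],[18,0],[20,19],[28,0],[36,18],[50,0]]
[[9,14],[13,0],[14,2],[18,0],[20,19],[28,0],[36,18],[50,0]]
[[9,14],[13,0],[14,2],[18,0],[20,19],[28,0],[32,2],[36,18],[50,0]]
[[9,14],[13,0],[14,2],[18,0],[20,19],[28,9],[36,18],[50,0]]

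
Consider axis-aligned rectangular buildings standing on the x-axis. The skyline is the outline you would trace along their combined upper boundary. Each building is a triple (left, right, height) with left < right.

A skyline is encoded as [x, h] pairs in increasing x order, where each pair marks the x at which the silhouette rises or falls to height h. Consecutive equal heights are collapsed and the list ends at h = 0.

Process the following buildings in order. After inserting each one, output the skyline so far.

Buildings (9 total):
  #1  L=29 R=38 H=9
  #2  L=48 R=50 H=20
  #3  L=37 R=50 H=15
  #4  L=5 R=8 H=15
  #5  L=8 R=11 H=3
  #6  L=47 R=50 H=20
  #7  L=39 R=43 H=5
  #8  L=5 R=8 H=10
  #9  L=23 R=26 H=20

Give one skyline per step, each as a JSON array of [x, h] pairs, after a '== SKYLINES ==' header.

== SKYLINES ==
[[29,9],[38,0]]
[[29,9],[38,0],[48,20],[50,0]]
[[29,9],[37,15],[48,20],[50,0]]
[[5,15],[8,0],[29,9],[37,15],[48,20],[50,0]]
[[5,15],[8,3],[11,0],[29,9],[37,15],[48,20],[50,0]]
[[5,15],[8,3],[11,0],[29,9],[37,15],[47,20],[50,0]]
[[5,15],[8,3],[11,0],[29,9],[37,15],[47,20],[50,0]]
[[5,15],[8,3],[11,0],[29,9],[37,15],[47,20],[50,0]]
[[5,15],[8,3],[11,0],[23,20],[26,0],[29,9],[37,15],[47,20],[50,0]]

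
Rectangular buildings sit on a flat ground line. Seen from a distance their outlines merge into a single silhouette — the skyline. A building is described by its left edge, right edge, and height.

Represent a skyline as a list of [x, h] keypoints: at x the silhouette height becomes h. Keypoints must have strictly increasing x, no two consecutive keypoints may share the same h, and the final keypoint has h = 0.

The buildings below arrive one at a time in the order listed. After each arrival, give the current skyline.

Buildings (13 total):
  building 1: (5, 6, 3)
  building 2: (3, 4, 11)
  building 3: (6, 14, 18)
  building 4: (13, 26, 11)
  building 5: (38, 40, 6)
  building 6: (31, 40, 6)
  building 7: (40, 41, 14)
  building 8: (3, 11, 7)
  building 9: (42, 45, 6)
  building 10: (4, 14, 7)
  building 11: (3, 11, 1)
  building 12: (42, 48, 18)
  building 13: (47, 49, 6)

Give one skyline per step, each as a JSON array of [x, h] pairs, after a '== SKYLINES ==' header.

== SKYLINES ==
[[5,3],[6,0]]
[[3,11],[4,0],[5,3],[6,0]]
[[3,11],[4,0],[5,3],[6,18],[14,0]]
[[3,11],[4,0],[5,3],[6,18],[14,11],[26,0]]
[[3,11],[4,0],[5,3],[6,18],[14,11],[26,0],[38,6],[40,0]]
[[3,11],[4,0],[5,3],[6,18],[14,11],[26,0],[31,6],[40,0]]
[[3,11],[4,0],[5,3],[6,18],[14,11],[26,0],[31,6],[40,14],[41,0]]
[[3,11],[4,7],[6,18],[14,11],[26,0],[31,6],[40,14],[41,0]]
[[3,11],[4,7],[6,18],[14,11],[26,0],[31,6],[40,14],[41,0],[42,6],[45,0]]
[[3,11],[4,7],[6,18],[14,11],[26,0],[31,6],[40,14],[41,0],[42,6],[45,0]]
[[3,11],[4,7],[6,18],[14,11],[26,0],[31,6],[40,14],[41,0],[42,6],[45,0]]
[[3,11],[4,7],[6,18],[14,11],[26,0],[31,6],[40,14],[41,0],[42,18],[48,0]]
[[3,11],[4,7],[6,18],[14,11],[26,0],[31,6],[40,14],[41,0],[42,18],[48,6],[49,0]]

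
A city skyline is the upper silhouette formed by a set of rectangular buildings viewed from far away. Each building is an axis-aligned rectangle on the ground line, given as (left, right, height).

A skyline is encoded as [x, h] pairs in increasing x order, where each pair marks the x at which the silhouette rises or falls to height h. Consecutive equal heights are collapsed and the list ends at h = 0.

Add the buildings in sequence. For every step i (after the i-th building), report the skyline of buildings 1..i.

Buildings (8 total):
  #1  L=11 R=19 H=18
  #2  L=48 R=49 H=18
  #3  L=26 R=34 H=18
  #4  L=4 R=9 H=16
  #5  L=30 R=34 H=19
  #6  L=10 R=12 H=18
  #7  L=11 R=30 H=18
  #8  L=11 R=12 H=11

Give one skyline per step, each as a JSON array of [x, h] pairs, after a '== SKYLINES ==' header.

== SKYLINES ==
[[11,18],[19,0]]
[[11,18],[19,0],[48,18],[49,0]]
[[11,18],[19,0],[26,18],[34,0],[48,18],[49,0]]
[[4,16],[9,0],[11,18],[19,0],[26,18],[34,0],[48,18],[49,0]]
[[4,16],[9,0],[11,18],[19,0],[26,18],[30,19],[34,0],[48,18],[49,0]]
[[4,16],[9,0],[10,18],[19,0],[26,18],[30,19],[34,0],[48,18],[49,0]]
[[4,16],[9,0],[10,18],[30,19],[34,0],[48,18],[49,0]]
[[4,16],[9,0],[10,18],[30,19],[34,0],[48,18],[49,0]]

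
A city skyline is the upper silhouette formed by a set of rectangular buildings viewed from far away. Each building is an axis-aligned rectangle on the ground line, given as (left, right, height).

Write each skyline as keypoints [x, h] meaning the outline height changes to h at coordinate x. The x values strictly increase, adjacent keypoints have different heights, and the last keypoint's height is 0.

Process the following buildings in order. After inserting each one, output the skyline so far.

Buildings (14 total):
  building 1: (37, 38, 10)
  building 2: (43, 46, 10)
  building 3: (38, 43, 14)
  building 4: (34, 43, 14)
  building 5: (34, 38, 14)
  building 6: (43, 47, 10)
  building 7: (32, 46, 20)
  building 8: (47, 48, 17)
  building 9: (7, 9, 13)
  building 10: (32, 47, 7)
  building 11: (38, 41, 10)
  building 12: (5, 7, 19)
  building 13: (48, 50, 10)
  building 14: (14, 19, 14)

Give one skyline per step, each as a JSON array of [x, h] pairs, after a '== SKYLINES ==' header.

== SKYLINES ==
[[37,10],[38,0]]
[[37,10],[38,0],[43,10],[46,0]]
[[37,10],[38,14],[43,10],[46,0]]
[[34,14],[43,10],[46,0]]
[[34,14],[43,10],[46,0]]
[[34,14],[43,10],[47,0]]
[[32,20],[46,10],[47,0]]
[[32,20],[46,10],[47,17],[48,0]]
[[7,13],[9,0],[32,20],[46,10],[47,17],[48,0]]
[[7,13],[9,0],[32,20],[46,10],[47,17],[48,0]]
[[7,13],[9,0],[32,20],[46,10],[47,17],[48,0]]
[[5,19],[7,13],[9,0],[32,20],[46,10],[47,17],[48,0]]
[[5,19],[7,13],[9,0],[32,20],[46,10],[47,17],[48,10],[50,0]]
[[5,19],[7,13],[9,0],[14,14],[19,0],[32,20],[46,10],[47,17],[48,10],[50,0]]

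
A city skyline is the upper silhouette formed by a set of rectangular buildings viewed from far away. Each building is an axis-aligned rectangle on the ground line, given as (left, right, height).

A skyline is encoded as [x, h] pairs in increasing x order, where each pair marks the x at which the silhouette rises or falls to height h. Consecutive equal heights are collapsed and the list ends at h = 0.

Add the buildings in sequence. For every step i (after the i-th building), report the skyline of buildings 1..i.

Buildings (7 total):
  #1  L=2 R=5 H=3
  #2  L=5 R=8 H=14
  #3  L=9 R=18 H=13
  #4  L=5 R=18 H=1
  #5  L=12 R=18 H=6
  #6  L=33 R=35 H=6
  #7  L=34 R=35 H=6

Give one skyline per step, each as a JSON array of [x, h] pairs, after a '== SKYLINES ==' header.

== SKYLINES ==
[[2,3],[5,0]]
[[2,3],[5,14],[8,0]]
[[2,3],[5,14],[8,0],[9,13],[18,0]]
[[2,3],[5,14],[8,1],[9,13],[18,0]]
[[2,3],[5,14],[8,1],[9,13],[18,0]]
[[2,3],[5,14],[8,1],[9,13],[18,0],[33,6],[35,0]]
[[2,3],[5,14],[8,1],[9,13],[18,0],[33,6],[35,0]]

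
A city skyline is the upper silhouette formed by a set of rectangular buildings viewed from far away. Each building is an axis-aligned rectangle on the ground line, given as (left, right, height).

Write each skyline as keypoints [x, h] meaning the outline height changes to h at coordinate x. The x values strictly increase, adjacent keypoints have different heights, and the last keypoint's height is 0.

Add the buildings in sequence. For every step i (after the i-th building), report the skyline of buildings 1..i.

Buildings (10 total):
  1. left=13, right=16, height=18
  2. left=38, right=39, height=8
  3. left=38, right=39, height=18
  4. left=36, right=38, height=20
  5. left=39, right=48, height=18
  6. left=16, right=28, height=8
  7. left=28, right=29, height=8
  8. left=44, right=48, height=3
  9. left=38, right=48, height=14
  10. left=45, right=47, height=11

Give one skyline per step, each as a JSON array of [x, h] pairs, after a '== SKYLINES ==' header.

== SKYLINES ==
[[13,18],[16,0]]
[[13,18],[16,0],[38,8],[39,0]]
[[13,18],[16,0],[38,18],[39,0]]
[[13,18],[16,0],[36,20],[38,18],[39,0]]
[[13,18],[16,0],[36,20],[38,18],[48,0]]
[[13,18],[16,8],[28,0],[36,20],[38,18],[48,0]]
[[13,18],[16,8],[29,0],[36,20],[38,18],[48,0]]
[[13,18],[16,8],[29,0],[36,20],[38,18],[48,0]]
[[13,18],[16,8],[29,0],[36,20],[38,18],[48,0]]
[[13,18],[16,8],[29,0],[36,20],[38,18],[48,0]]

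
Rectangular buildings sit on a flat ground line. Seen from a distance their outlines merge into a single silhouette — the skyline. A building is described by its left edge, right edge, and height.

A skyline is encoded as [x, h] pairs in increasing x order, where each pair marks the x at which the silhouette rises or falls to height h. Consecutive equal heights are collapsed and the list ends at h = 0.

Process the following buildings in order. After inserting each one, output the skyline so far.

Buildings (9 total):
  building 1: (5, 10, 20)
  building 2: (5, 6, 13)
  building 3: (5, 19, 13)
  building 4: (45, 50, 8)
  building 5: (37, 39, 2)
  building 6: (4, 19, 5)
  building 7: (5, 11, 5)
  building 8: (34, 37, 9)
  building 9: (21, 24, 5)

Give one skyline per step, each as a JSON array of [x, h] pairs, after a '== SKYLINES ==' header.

== SKYLINES ==
[[5,20],[10,0]]
[[5,20],[10,0]]
[[5,20],[10,13],[19,0]]
[[5,20],[10,13],[19,0],[45,8],[50,0]]
[[5,20],[10,13],[19,0],[37,2],[39,0],[45,8],[50,0]]
[[4,5],[5,20],[10,13],[19,0],[37,2],[39,0],[45,8],[50,0]]
[[4,5],[5,20],[10,13],[19,0],[37,2],[39,0],[45,8],[50,0]]
[[4,5],[5,20],[10,13],[19,0],[34,9],[37,2],[39,0],[45,8],[50,0]]
[[4,5],[5,20],[10,13],[19,0],[21,5],[24,0],[34,9],[37,2],[39,0],[45,8],[50,0]]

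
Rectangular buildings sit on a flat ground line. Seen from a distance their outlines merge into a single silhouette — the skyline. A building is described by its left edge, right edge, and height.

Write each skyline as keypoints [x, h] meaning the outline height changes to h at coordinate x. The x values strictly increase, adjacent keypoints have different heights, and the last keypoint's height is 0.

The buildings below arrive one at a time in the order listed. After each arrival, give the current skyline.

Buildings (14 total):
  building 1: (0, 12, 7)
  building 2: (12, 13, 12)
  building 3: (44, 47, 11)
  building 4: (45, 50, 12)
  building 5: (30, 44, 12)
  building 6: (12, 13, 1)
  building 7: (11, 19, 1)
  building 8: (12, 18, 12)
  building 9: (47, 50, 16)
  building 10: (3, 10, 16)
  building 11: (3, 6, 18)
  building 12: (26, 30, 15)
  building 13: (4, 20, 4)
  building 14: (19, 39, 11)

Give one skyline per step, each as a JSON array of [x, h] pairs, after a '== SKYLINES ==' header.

== SKYLINES ==
[[0,7],[12,0]]
[[0,7],[12,12],[13,0]]
[[0,7],[12,12],[13,0],[44,11],[47,0]]
[[0,7],[12,12],[13,0],[44,11],[45,12],[50,0]]
[[0,7],[12,12],[13,0],[30,12],[44,11],[45,12],[50,0]]
[[0,7],[12,12],[13,0],[30,12],[44,11],[45,12],[50,0]]
[[0,7],[12,12],[13,1],[19,0],[30,12],[44,11],[45,12],[50,0]]
[[0,7],[12,12],[18,1],[19,0],[30,12],[44,11],[45,12],[50,0]]
[[0,7],[12,12],[18,1],[19,0],[30,12],[44,11],[45,12],[47,16],[50,0]]
[[0,7],[3,16],[10,7],[12,12],[18,1],[19,0],[30,12],[44,11],[45,12],[47,16],[50,0]]
[[0,7],[3,18],[6,16],[10,7],[12,12],[18,1],[19,0],[30,12],[44,11],[45,12],[47,16],[50,0]]
[[0,7],[3,18],[6,16],[10,7],[12,12],[18,1],[19,0],[26,15],[30,12],[44,11],[45,12],[47,16],[50,0]]
[[0,7],[3,18],[6,16],[10,7],[12,12],[18,4],[20,0],[26,15],[30,12],[44,11],[45,12],[47,16],[50,0]]
[[0,7],[3,18],[6,16],[10,7],[12,12],[18,4],[19,11],[26,15],[30,12],[44,11],[45,12],[47,16],[50,0]]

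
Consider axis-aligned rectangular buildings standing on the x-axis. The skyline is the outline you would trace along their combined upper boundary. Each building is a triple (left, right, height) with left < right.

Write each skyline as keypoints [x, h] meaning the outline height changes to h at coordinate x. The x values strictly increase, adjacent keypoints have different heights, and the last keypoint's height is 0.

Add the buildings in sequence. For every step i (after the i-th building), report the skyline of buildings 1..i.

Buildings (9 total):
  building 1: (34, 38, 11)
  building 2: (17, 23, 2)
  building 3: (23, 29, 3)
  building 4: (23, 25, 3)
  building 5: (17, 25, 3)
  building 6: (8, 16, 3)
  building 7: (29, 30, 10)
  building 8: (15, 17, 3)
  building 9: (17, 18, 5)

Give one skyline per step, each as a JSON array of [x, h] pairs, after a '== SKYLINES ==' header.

== SKYLINES ==
[[34,11],[38,0]]
[[17,2],[23,0],[34,11],[38,0]]
[[17,2],[23,3],[29,0],[34,11],[38,0]]
[[17,2],[23,3],[29,0],[34,11],[38,0]]
[[17,3],[29,0],[34,11],[38,0]]
[[8,3],[16,0],[17,3],[29,0],[34,11],[38,0]]
[[8,3],[16,0],[17,3],[29,10],[30,0],[34,11],[38,0]]
[[8,3],[29,10],[30,0],[34,11],[38,0]]
[[8,3],[17,5],[18,3],[29,10],[30,0],[34,11],[38,0]]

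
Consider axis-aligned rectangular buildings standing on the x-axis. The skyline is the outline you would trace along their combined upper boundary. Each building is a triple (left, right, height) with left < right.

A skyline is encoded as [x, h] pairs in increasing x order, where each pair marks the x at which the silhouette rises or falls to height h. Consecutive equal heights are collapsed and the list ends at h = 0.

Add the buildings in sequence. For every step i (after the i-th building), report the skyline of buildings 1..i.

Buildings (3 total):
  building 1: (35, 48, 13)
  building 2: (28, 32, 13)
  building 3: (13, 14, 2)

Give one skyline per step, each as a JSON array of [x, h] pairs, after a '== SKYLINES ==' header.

== SKYLINES ==
[[35,13],[48,0]]
[[28,13],[32,0],[35,13],[48,0]]
[[13,2],[14,0],[28,13],[32,0],[35,13],[48,0]]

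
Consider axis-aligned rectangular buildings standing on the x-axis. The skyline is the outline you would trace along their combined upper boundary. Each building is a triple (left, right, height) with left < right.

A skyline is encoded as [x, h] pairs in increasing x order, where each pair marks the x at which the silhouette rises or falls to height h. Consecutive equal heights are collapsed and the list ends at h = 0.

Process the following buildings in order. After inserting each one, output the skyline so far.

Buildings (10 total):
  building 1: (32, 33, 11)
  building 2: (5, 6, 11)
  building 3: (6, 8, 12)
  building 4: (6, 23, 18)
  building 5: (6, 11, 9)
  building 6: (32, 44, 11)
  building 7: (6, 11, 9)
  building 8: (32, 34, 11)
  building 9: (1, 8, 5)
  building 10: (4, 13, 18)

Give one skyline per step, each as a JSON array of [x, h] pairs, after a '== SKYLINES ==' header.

== SKYLINES ==
[[32,11],[33,0]]
[[5,11],[6,0],[32,11],[33,0]]
[[5,11],[6,12],[8,0],[32,11],[33,0]]
[[5,11],[6,18],[23,0],[32,11],[33,0]]
[[5,11],[6,18],[23,0],[32,11],[33,0]]
[[5,11],[6,18],[23,0],[32,11],[44,0]]
[[5,11],[6,18],[23,0],[32,11],[44,0]]
[[5,11],[6,18],[23,0],[32,11],[44,0]]
[[1,5],[5,11],[6,18],[23,0],[32,11],[44,0]]
[[1,5],[4,18],[23,0],[32,11],[44,0]]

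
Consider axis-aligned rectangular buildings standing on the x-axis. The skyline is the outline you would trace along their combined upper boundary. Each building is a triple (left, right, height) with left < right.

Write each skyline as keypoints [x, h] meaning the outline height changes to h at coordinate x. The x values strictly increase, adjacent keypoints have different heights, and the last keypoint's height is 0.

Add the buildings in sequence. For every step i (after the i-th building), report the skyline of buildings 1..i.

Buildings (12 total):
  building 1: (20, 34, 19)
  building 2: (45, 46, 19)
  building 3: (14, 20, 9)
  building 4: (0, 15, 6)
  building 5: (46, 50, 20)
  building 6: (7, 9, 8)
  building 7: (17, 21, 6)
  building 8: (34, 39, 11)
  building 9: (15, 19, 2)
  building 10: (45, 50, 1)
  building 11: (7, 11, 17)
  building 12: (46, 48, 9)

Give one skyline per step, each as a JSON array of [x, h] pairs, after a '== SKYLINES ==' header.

== SKYLINES ==
[[20,19],[34,0]]
[[20,19],[34,0],[45,19],[46,0]]
[[14,9],[20,19],[34,0],[45,19],[46,0]]
[[0,6],[14,9],[20,19],[34,0],[45,19],[46,0]]
[[0,6],[14,9],[20,19],[34,0],[45,19],[46,20],[50,0]]
[[0,6],[7,8],[9,6],[14,9],[20,19],[34,0],[45,19],[46,20],[50,0]]
[[0,6],[7,8],[9,6],[14,9],[20,19],[34,0],[45,19],[46,20],[50,0]]
[[0,6],[7,8],[9,6],[14,9],[20,19],[34,11],[39,0],[45,19],[46,20],[50,0]]
[[0,6],[7,8],[9,6],[14,9],[20,19],[34,11],[39,0],[45,19],[46,20],[50,0]]
[[0,6],[7,8],[9,6],[14,9],[20,19],[34,11],[39,0],[45,19],[46,20],[50,0]]
[[0,6],[7,17],[11,6],[14,9],[20,19],[34,11],[39,0],[45,19],[46,20],[50,0]]
[[0,6],[7,17],[11,6],[14,9],[20,19],[34,11],[39,0],[45,19],[46,20],[50,0]]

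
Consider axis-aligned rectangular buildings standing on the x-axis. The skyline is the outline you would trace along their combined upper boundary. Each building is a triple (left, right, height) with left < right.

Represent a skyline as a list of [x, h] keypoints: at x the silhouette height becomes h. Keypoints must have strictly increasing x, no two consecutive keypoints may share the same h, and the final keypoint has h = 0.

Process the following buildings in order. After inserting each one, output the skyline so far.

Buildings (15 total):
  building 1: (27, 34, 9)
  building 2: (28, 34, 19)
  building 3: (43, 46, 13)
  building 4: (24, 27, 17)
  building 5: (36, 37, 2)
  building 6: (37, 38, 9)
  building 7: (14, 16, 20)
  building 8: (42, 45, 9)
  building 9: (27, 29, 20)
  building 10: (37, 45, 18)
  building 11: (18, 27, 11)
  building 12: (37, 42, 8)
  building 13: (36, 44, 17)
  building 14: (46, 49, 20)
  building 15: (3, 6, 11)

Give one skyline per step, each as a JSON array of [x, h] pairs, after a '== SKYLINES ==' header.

== SKYLINES ==
[[27,9],[34,0]]
[[27,9],[28,19],[34,0]]
[[27,9],[28,19],[34,0],[43,13],[46,0]]
[[24,17],[27,9],[28,19],[34,0],[43,13],[46,0]]
[[24,17],[27,9],[28,19],[34,0],[36,2],[37,0],[43,13],[46,0]]
[[24,17],[27,9],[28,19],[34,0],[36,2],[37,9],[38,0],[43,13],[46,0]]
[[14,20],[16,0],[24,17],[27,9],[28,19],[34,0],[36,2],[37,9],[38,0],[43,13],[46,0]]
[[14,20],[16,0],[24,17],[27,9],[28,19],[34,0],[36,2],[37,9],[38,0],[42,9],[43,13],[46,0]]
[[14,20],[16,0],[24,17],[27,20],[29,19],[34,0],[36,2],[37,9],[38,0],[42,9],[43,13],[46,0]]
[[14,20],[16,0],[24,17],[27,20],[29,19],[34,0],[36,2],[37,18],[45,13],[46,0]]
[[14,20],[16,0],[18,11],[24,17],[27,20],[29,19],[34,0],[36,2],[37,18],[45,13],[46,0]]
[[14,20],[16,0],[18,11],[24,17],[27,20],[29,19],[34,0],[36,2],[37,18],[45,13],[46,0]]
[[14,20],[16,0],[18,11],[24,17],[27,20],[29,19],[34,0],[36,17],[37,18],[45,13],[46,0]]
[[14,20],[16,0],[18,11],[24,17],[27,20],[29,19],[34,0],[36,17],[37,18],[45,13],[46,20],[49,0]]
[[3,11],[6,0],[14,20],[16,0],[18,11],[24,17],[27,20],[29,19],[34,0],[36,17],[37,18],[45,13],[46,20],[49,0]]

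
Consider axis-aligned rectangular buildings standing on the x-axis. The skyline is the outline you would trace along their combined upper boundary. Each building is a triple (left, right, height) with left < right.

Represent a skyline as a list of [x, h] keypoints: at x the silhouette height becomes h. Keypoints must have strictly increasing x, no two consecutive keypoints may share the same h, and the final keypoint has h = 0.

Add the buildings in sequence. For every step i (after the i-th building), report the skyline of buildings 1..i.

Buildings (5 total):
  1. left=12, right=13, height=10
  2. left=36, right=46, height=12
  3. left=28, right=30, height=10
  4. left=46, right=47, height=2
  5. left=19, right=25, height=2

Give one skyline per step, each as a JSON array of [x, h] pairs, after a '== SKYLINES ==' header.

== SKYLINES ==
[[12,10],[13,0]]
[[12,10],[13,0],[36,12],[46,0]]
[[12,10],[13,0],[28,10],[30,0],[36,12],[46,0]]
[[12,10],[13,0],[28,10],[30,0],[36,12],[46,2],[47,0]]
[[12,10],[13,0],[19,2],[25,0],[28,10],[30,0],[36,12],[46,2],[47,0]]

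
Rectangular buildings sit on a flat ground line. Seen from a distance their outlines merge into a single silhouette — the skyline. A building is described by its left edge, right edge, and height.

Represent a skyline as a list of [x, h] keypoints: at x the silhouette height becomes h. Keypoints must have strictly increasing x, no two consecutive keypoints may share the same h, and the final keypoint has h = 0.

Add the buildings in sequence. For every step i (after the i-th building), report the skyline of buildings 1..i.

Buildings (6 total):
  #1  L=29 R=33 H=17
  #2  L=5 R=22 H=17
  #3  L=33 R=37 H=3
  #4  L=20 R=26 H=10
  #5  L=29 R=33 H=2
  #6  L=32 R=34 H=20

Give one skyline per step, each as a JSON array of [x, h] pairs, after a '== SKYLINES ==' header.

== SKYLINES ==
[[29,17],[33,0]]
[[5,17],[22,0],[29,17],[33,0]]
[[5,17],[22,0],[29,17],[33,3],[37,0]]
[[5,17],[22,10],[26,0],[29,17],[33,3],[37,0]]
[[5,17],[22,10],[26,0],[29,17],[33,3],[37,0]]
[[5,17],[22,10],[26,0],[29,17],[32,20],[34,3],[37,0]]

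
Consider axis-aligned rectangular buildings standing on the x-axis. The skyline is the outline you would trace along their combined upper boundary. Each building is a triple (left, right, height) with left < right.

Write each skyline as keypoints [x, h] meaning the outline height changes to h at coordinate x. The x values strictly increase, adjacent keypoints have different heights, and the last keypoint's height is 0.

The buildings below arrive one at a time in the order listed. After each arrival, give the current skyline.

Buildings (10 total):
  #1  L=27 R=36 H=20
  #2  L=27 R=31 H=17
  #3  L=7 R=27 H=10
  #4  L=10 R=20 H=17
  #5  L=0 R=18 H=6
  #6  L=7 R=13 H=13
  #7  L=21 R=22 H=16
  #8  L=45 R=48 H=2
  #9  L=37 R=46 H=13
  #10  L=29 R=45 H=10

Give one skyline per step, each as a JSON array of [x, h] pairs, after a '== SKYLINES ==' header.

== SKYLINES ==
[[27,20],[36,0]]
[[27,20],[36,0]]
[[7,10],[27,20],[36,0]]
[[7,10],[10,17],[20,10],[27,20],[36,0]]
[[0,6],[7,10],[10,17],[20,10],[27,20],[36,0]]
[[0,6],[7,13],[10,17],[20,10],[27,20],[36,0]]
[[0,6],[7,13],[10,17],[20,10],[21,16],[22,10],[27,20],[36,0]]
[[0,6],[7,13],[10,17],[20,10],[21,16],[22,10],[27,20],[36,0],[45,2],[48,0]]
[[0,6],[7,13],[10,17],[20,10],[21,16],[22,10],[27,20],[36,0],[37,13],[46,2],[48,0]]
[[0,6],[7,13],[10,17],[20,10],[21,16],[22,10],[27,20],[36,10],[37,13],[46,2],[48,0]]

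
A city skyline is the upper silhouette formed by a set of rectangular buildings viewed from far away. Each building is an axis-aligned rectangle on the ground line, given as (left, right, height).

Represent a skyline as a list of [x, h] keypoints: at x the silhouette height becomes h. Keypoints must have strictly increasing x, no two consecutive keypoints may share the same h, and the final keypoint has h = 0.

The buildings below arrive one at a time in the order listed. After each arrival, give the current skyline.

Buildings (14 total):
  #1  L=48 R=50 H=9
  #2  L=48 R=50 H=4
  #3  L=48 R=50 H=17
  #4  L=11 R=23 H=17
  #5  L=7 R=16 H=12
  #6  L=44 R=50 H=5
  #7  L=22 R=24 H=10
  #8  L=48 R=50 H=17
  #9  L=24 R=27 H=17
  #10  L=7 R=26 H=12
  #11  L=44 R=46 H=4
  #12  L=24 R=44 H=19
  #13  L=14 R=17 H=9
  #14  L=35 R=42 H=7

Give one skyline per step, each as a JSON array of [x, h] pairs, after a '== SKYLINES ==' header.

== SKYLINES ==
[[48,9],[50,0]]
[[48,9],[50,0]]
[[48,17],[50,0]]
[[11,17],[23,0],[48,17],[50,0]]
[[7,12],[11,17],[23,0],[48,17],[50,0]]
[[7,12],[11,17],[23,0],[44,5],[48,17],[50,0]]
[[7,12],[11,17],[23,10],[24,0],[44,5],[48,17],[50,0]]
[[7,12],[11,17],[23,10],[24,0],[44,5],[48,17],[50,0]]
[[7,12],[11,17],[23,10],[24,17],[27,0],[44,5],[48,17],[50,0]]
[[7,12],[11,17],[23,12],[24,17],[27,0],[44,5],[48,17],[50,0]]
[[7,12],[11,17],[23,12],[24,17],[27,0],[44,5],[48,17],[50,0]]
[[7,12],[11,17],[23,12],[24,19],[44,5],[48,17],[50,0]]
[[7,12],[11,17],[23,12],[24,19],[44,5],[48,17],[50,0]]
[[7,12],[11,17],[23,12],[24,19],[44,5],[48,17],[50,0]]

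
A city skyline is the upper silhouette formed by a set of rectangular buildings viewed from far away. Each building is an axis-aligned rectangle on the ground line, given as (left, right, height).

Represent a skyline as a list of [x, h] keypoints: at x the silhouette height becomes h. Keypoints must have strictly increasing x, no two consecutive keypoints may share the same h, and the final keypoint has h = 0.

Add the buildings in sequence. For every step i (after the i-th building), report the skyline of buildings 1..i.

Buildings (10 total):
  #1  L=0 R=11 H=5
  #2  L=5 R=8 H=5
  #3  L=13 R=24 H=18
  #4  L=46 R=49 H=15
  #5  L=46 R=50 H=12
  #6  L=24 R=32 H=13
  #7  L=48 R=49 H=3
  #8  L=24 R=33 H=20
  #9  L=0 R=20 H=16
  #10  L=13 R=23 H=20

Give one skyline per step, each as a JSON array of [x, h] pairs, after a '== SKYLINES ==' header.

== SKYLINES ==
[[0,5],[11,0]]
[[0,5],[11,0]]
[[0,5],[11,0],[13,18],[24,0]]
[[0,5],[11,0],[13,18],[24,0],[46,15],[49,0]]
[[0,5],[11,0],[13,18],[24,0],[46,15],[49,12],[50,0]]
[[0,5],[11,0],[13,18],[24,13],[32,0],[46,15],[49,12],[50,0]]
[[0,5],[11,0],[13,18],[24,13],[32,0],[46,15],[49,12],[50,0]]
[[0,5],[11,0],[13,18],[24,20],[33,0],[46,15],[49,12],[50,0]]
[[0,16],[13,18],[24,20],[33,0],[46,15],[49,12],[50,0]]
[[0,16],[13,20],[23,18],[24,20],[33,0],[46,15],[49,12],[50,0]]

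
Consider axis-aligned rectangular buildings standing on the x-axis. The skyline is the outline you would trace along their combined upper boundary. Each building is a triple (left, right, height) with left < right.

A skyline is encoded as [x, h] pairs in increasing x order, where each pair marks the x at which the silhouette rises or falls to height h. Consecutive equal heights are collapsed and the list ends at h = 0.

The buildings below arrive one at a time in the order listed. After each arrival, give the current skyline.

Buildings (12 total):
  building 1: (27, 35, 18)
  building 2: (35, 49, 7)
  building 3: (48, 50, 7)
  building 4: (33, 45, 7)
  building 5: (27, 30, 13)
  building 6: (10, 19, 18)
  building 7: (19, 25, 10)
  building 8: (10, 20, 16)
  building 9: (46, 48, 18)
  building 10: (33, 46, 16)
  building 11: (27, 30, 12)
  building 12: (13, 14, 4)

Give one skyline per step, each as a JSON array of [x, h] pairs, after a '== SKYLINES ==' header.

== SKYLINES ==
[[27,18],[35,0]]
[[27,18],[35,7],[49,0]]
[[27,18],[35,7],[50,0]]
[[27,18],[35,7],[50,0]]
[[27,18],[35,7],[50,0]]
[[10,18],[19,0],[27,18],[35,7],[50,0]]
[[10,18],[19,10],[25,0],[27,18],[35,7],[50,0]]
[[10,18],[19,16],[20,10],[25,0],[27,18],[35,7],[50,0]]
[[10,18],[19,16],[20,10],[25,0],[27,18],[35,7],[46,18],[48,7],[50,0]]
[[10,18],[19,16],[20,10],[25,0],[27,18],[35,16],[46,18],[48,7],[50,0]]
[[10,18],[19,16],[20,10],[25,0],[27,18],[35,16],[46,18],[48,7],[50,0]]
[[10,18],[19,16],[20,10],[25,0],[27,18],[35,16],[46,18],[48,7],[50,0]]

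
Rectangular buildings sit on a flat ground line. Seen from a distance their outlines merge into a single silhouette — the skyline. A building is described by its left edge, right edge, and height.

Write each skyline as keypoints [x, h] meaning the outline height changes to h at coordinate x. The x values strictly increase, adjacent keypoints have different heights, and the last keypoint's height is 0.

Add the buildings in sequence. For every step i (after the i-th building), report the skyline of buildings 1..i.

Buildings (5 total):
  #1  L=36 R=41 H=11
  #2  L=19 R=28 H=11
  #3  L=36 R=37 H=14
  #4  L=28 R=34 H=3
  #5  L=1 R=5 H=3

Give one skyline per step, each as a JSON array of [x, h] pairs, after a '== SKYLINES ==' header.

== SKYLINES ==
[[36,11],[41,0]]
[[19,11],[28,0],[36,11],[41,0]]
[[19,11],[28,0],[36,14],[37,11],[41,0]]
[[19,11],[28,3],[34,0],[36,14],[37,11],[41,0]]
[[1,3],[5,0],[19,11],[28,3],[34,0],[36,14],[37,11],[41,0]]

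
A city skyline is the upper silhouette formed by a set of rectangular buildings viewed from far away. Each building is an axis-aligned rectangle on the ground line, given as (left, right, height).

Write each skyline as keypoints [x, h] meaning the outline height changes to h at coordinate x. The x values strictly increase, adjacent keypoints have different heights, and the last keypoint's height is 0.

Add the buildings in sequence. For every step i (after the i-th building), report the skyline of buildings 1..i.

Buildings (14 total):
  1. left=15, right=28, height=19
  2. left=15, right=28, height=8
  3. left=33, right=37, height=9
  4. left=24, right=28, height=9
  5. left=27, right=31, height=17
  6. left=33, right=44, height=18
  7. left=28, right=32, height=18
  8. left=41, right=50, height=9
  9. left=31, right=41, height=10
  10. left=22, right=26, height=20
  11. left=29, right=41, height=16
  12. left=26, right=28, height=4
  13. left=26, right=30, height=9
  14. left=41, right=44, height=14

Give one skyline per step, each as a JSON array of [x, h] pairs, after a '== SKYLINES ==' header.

== SKYLINES ==
[[15,19],[28,0]]
[[15,19],[28,0]]
[[15,19],[28,0],[33,9],[37,0]]
[[15,19],[28,0],[33,9],[37,0]]
[[15,19],[28,17],[31,0],[33,9],[37,0]]
[[15,19],[28,17],[31,0],[33,18],[44,0]]
[[15,19],[28,18],[32,0],[33,18],[44,0]]
[[15,19],[28,18],[32,0],[33,18],[44,9],[50,0]]
[[15,19],[28,18],[32,10],[33,18],[44,9],[50,0]]
[[15,19],[22,20],[26,19],[28,18],[32,10],[33,18],[44,9],[50,0]]
[[15,19],[22,20],[26,19],[28,18],[32,16],[33,18],[44,9],[50,0]]
[[15,19],[22,20],[26,19],[28,18],[32,16],[33,18],[44,9],[50,0]]
[[15,19],[22,20],[26,19],[28,18],[32,16],[33,18],[44,9],[50,0]]
[[15,19],[22,20],[26,19],[28,18],[32,16],[33,18],[44,9],[50,0]]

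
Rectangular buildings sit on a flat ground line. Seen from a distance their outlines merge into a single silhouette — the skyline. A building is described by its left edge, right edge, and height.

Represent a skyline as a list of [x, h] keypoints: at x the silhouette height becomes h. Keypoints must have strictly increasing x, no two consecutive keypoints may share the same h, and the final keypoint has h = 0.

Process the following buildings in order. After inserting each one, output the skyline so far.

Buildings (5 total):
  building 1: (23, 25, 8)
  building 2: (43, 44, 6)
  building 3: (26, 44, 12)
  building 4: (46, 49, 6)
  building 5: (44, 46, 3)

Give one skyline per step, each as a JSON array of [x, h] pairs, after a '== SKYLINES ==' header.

== SKYLINES ==
[[23,8],[25,0]]
[[23,8],[25,0],[43,6],[44,0]]
[[23,8],[25,0],[26,12],[44,0]]
[[23,8],[25,0],[26,12],[44,0],[46,6],[49,0]]
[[23,8],[25,0],[26,12],[44,3],[46,6],[49,0]]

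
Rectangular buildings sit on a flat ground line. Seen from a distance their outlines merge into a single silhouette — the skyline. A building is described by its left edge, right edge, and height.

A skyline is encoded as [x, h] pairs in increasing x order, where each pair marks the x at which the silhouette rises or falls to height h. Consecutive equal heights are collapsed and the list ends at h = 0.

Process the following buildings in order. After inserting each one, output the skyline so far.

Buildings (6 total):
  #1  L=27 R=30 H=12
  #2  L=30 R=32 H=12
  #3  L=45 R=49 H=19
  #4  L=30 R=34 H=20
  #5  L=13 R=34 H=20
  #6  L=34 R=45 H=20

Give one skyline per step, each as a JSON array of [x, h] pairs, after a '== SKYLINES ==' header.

== SKYLINES ==
[[27,12],[30,0]]
[[27,12],[32,0]]
[[27,12],[32,0],[45,19],[49,0]]
[[27,12],[30,20],[34,0],[45,19],[49,0]]
[[13,20],[34,0],[45,19],[49,0]]
[[13,20],[45,19],[49,0]]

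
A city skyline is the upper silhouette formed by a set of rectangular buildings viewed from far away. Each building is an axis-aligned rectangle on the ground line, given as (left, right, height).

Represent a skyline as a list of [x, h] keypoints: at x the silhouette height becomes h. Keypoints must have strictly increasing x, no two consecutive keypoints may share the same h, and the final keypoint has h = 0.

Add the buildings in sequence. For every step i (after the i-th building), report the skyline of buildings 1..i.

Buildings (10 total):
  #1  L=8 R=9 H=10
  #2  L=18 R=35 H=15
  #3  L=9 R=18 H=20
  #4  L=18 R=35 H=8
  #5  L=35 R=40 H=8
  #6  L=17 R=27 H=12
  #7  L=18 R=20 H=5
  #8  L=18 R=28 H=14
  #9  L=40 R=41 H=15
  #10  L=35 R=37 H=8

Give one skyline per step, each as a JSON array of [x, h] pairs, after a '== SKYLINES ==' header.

== SKYLINES ==
[[8,10],[9,0]]
[[8,10],[9,0],[18,15],[35,0]]
[[8,10],[9,20],[18,15],[35,0]]
[[8,10],[9,20],[18,15],[35,0]]
[[8,10],[9,20],[18,15],[35,8],[40,0]]
[[8,10],[9,20],[18,15],[35,8],[40,0]]
[[8,10],[9,20],[18,15],[35,8],[40,0]]
[[8,10],[9,20],[18,15],[35,8],[40,0]]
[[8,10],[9,20],[18,15],[35,8],[40,15],[41,0]]
[[8,10],[9,20],[18,15],[35,8],[40,15],[41,0]]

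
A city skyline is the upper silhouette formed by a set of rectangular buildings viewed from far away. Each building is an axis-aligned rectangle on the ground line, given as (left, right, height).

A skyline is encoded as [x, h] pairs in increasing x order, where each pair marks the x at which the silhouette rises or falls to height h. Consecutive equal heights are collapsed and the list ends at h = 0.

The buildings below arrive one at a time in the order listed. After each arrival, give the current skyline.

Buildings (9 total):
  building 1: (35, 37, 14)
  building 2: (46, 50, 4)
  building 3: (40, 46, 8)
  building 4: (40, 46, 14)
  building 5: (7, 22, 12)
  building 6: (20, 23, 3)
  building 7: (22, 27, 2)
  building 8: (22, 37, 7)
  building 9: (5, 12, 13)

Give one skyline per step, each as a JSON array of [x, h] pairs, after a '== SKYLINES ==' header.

== SKYLINES ==
[[35,14],[37,0]]
[[35,14],[37,0],[46,4],[50,0]]
[[35,14],[37,0],[40,8],[46,4],[50,0]]
[[35,14],[37,0],[40,14],[46,4],[50,0]]
[[7,12],[22,0],[35,14],[37,0],[40,14],[46,4],[50,0]]
[[7,12],[22,3],[23,0],[35,14],[37,0],[40,14],[46,4],[50,0]]
[[7,12],[22,3],[23,2],[27,0],[35,14],[37,0],[40,14],[46,4],[50,0]]
[[7,12],[22,7],[35,14],[37,0],[40,14],[46,4],[50,0]]
[[5,13],[12,12],[22,7],[35,14],[37,0],[40,14],[46,4],[50,0]]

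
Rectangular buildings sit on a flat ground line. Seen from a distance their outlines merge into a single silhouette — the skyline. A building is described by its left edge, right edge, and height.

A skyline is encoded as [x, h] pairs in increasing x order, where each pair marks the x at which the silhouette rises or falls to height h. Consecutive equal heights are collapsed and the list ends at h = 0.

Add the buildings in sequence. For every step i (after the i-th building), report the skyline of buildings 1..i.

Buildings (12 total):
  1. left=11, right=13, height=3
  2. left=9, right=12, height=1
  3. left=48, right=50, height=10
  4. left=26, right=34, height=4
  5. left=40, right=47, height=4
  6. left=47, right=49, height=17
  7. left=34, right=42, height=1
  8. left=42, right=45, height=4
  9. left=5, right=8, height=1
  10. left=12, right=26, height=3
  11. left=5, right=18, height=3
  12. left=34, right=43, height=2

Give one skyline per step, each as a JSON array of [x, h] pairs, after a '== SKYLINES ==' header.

== SKYLINES ==
[[11,3],[13,0]]
[[9,1],[11,3],[13,0]]
[[9,1],[11,3],[13,0],[48,10],[50,0]]
[[9,1],[11,3],[13,0],[26,4],[34,0],[48,10],[50,0]]
[[9,1],[11,3],[13,0],[26,4],[34,0],[40,4],[47,0],[48,10],[50,0]]
[[9,1],[11,3],[13,0],[26,4],[34,0],[40,4],[47,17],[49,10],[50,0]]
[[9,1],[11,3],[13,0],[26,4],[34,1],[40,4],[47,17],[49,10],[50,0]]
[[9,1],[11,3],[13,0],[26,4],[34,1],[40,4],[47,17],[49,10],[50,0]]
[[5,1],[8,0],[9,1],[11,3],[13,0],[26,4],[34,1],[40,4],[47,17],[49,10],[50,0]]
[[5,1],[8,0],[9,1],[11,3],[26,4],[34,1],[40,4],[47,17],[49,10],[50,0]]
[[5,3],[26,4],[34,1],[40,4],[47,17],[49,10],[50,0]]
[[5,3],[26,4],[34,2],[40,4],[47,17],[49,10],[50,0]]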